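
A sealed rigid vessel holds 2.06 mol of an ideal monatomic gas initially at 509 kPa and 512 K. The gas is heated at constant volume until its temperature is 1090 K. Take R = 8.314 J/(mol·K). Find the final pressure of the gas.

1080 kPa

V₁ = nRT₁/P₁ = 2.06×8.314×512/509 = 17.2 L.
Isochoric: V stays 17.2 L; P/T = const ⇒ T₂ = 1090 K, P₂ = 1080 kPa.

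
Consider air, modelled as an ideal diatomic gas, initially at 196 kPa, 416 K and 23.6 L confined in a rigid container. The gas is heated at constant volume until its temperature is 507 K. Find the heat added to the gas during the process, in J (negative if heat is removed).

n = P₁V₁/(RT₁) = 196×23.6/(8.314×416) = 1.34 mol.
Isochoric: V stays 23.6 L; P/T = const ⇒ T₂ = 507 K, P₂ = 239 kPa.
W = 0 (no volume change).
ΔU = nCvΔT = 1.34×20.8×(507−416) = 2530 J.
Q = ΔU = 2530 J.

2530 J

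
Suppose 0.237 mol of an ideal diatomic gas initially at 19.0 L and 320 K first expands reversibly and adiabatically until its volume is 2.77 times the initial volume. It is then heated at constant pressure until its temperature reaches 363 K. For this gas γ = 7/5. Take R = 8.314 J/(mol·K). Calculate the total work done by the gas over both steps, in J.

823 J

P₁ = nRT₁/V₁ = 0.237×8.314×320/19.0 = 33.2 kPa.
Step 1 — Adiabatic: TV^(γ−1) = const ⇒ T₂ = 320×(0.361)^0.400 = 213 K; PV^γ = const ⇒ P₂ = 7.97 kPa.
ΔU = nCvΔT = 0.237×20.8×(213−320) = -528 J.
Q = 0 for an adiabatic process, so W = −ΔU = 528 J.
State after step 1: P = 7.97 kPa, V = 52.6 L, T = 213 K.
Step 2 — Isobaric: P stays 7.97 kPa; V/T = const ⇒ T₂ = 363 K, V₂ = 89.7 L.
W = PΔV = 7.97×(89.7−52.6) kPa·L = 296 J.
ΔU = nCvΔT = 0.237×20.8×(363−213) = 739 J.
Q = ΔU + W = nCpΔT = 1040 J.
Net over both steps: W = 823 J, Q = 1040 J, ΔU = 212 J.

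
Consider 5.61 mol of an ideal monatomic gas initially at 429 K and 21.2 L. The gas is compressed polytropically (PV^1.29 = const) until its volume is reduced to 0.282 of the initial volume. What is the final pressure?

P₁ = nRT₁/V₁ = 5.61×8.314×429/21.2 = 944 kPa.
Polytropic n=1.29: T₂ = T₁(V₁/V₂)^(n−1) = 429×(3.55)^0.29 = 619 K; P₂ = P₁(V₁/V₂)^n = 4830 kPa.

4830 kPa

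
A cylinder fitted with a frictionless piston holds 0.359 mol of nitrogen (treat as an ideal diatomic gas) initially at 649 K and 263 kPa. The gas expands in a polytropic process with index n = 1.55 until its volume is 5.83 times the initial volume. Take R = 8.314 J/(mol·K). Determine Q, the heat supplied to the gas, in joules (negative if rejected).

-820 J

V₁ = nRT₁/P₁ = 0.359×8.314×649/263 = 7.37 L.
Polytropic n=1.55: T₂ = T₁(V₁/V₂)^(n−1) = 649×(0.172)^0.55 = 246 K; P₂ = P₁(V₁/V₂)^n = 17.1 kPa.
W = (P₁V₁−P₂V₂)/(n−1) = (263×7.37−17.1×42.9)/0.55 = 2190 J.
ΔU = nCvΔT = 0.359×20.8×(246−649) = -3010 J.
Q = ΔU + W = -820 J.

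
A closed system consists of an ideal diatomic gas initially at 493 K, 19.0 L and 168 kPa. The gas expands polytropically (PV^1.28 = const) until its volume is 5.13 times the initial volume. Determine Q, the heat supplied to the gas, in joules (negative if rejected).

n = P₁V₁/(RT₁) = 168×19.0/(8.314×493) = 0.779 mol.
Polytropic n=1.28: T₂ = T₁(V₁/V₂)^(n−1) = 493×(0.195)^0.28 = 312 K; P₂ = P₁(V₁/V₂)^n = 20.7 kPa.
W = (P₁V₁−P₂V₂)/(n−1) = (168×19.0−20.7×97.5)/0.28 = 4190 J.
ΔU = nCvΔT = 0.779×20.8×(312−493) = -2930 J.
Q = ΔU + W = 1260 J.

1260 J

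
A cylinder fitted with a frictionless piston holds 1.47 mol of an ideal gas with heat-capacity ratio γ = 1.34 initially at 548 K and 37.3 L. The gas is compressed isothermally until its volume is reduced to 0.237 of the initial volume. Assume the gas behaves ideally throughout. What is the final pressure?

758 kPa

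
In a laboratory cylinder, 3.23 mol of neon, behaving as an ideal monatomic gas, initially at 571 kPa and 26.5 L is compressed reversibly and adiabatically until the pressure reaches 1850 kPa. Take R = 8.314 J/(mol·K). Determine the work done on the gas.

13600 J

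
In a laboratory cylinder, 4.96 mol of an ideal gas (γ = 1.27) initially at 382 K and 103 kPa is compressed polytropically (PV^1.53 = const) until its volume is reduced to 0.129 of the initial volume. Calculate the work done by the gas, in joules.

-58300 J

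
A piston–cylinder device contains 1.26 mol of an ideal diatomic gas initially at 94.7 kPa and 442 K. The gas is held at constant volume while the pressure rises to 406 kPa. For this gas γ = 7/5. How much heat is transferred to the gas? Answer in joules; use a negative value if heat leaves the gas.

V₁ = nRT₁/P₁ = 1.26×8.314×442/94.7 = 48.9 L.
Isochoric: V stays 48.9 L; P/T = const ⇒ T₂ = 1890 K, P₂ = 406 kPa.
W = 0 (no volume change).
ΔU = nCvΔT = 1.26×20.8×(1890−442) = 38100 J.
Q = ΔU = 38100 J.

38100 J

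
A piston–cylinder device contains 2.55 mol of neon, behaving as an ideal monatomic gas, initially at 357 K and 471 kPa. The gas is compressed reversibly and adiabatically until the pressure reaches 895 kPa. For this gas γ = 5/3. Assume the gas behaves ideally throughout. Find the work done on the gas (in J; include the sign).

3320 J

V₁ = nRT₁/P₁ = 2.55×8.314×357/471 = 16.1 L.
Adiabatic: T₂/T₁ = (P₂/P₁)^((γ−1)/γ) ⇒ T₂ = 357×(1.90)^0.400 = 462 K; V₂ = 10.9 L.
ΔU = nCvΔT = 2.55×12.5×(462−357) = 3320 J.
Q = 0 for an adiabatic process, so W = −ΔU = -3320 J.
Work done on the gas = −W_by = 3320 J.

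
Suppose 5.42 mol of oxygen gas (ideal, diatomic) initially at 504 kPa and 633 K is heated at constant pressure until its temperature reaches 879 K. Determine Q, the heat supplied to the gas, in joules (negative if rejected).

38800 J

V₁ = nRT₁/P₁ = 5.42×8.314×633/504 = 56.6 L.
Isobaric: P stays 504 kPa; V/T = const ⇒ T₂ = 879 K, V₂ = 78.6 L.
W = PΔV = 504×(78.6−56.6) kPa·L = 11100 J.
ΔU = nCvΔT = 5.42×20.8×(879−633) = 27700 J.
Q = ΔU + W = nCpΔT = 38800 J.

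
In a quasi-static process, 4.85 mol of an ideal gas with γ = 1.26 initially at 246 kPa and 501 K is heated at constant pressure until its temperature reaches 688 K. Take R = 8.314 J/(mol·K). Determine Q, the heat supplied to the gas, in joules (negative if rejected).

36500 J

V₁ = nRT₁/P₁ = 4.85×8.314×501/246 = 82.1 L.
Isobaric: P stays 246 kPa; V/T = const ⇒ T₂ = 688 K, V₂ = 113 L.
W = PΔV = 246×(113−82.1) kPa·L = 7540 J.
ΔU = nCvΔT = 4.85×32.0×(688−501) = 29000 J.
Q = ΔU + W = nCpΔT = 36500 J.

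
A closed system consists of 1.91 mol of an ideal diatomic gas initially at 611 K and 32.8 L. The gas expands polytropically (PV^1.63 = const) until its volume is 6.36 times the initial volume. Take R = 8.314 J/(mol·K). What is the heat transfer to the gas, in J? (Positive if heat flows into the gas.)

-6090 J

P₁ = nRT₁/V₁ = 1.91×8.314×611/32.8 = 296 kPa.
Polytropic n=1.63: T₂ = T₁(V₁/V₂)^(n−1) = 611×(0.157)^0.63 = 190 K; P₂ = P₁(V₁/V₂)^n = 14.5 kPa.
W = (P₁V₁−P₂V₂)/(n−1) = (296×32.8−14.5×209)/0.63 = 10600 J.
ΔU = nCvΔT = 1.91×20.8×(190−611) = -16700 J.
Q = ΔU + W = -6090 J.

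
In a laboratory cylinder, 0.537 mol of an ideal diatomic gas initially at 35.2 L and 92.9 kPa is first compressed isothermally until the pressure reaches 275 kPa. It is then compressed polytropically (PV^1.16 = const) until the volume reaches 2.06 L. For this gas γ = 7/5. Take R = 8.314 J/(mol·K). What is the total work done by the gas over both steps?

T₁ = P₁V₁/(nR) = 92.9×35.2/(0.537×8.314) = 732 K.
Step 1 — Isothermal: T stays 732 K; PV = const ⇒ V₂ = 11.9 L, P₂ = 275 kPa.
ΔU = 0 (ideal gas, T constant).
W = nRT ln(V₂/V₁) = 0.537×8.314×732×ln(0.338) = -3550 J.
Q = ΔU + W = -3550 J.
State after step 1: P = 275 kPa, V = 11.9 L, T = 732 K.
Step 2 — Polytropic n=1.16: T₂ = T₁(V₁/V₂)^(n−1) = 732×(5.77)^0.16 = 970 K; P₂ = P₁(V₁/V₂)^n = 2100 kPa.
W = (P₁V₁−P₂V₂)/(n−1) = (275×11.9−2100×2.06)/0.16 = -6620 J.
ΔU = nCvΔT = 0.537×20.8×(970−732) = 2650 J.
Q = ΔU + W = -3970 J.
Net over both steps: W = -10200 J, Q = -7520 J, ΔU = 2650 J.

-10200 J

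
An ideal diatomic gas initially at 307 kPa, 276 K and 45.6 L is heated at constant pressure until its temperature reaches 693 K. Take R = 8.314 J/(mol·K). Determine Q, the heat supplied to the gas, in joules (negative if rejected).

n = P₁V₁/(RT₁) = 307×45.6/(8.314×276) = 6.10 mol.
Isobaric: P stays 307 kPa; V/T = const ⇒ T₂ = 693 K, V₂ = 114 L.
W = PΔV = 307×(114−45.6) kPa·L = 21200 J.
ΔU = nCvΔT = 6.10×20.8×(693−276) = 52900 J.
Q = ΔU + W = nCpΔT = 74000 J.

74000 J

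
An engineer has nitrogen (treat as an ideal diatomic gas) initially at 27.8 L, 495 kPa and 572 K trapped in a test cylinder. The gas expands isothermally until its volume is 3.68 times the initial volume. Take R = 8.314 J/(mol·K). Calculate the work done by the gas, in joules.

n = P₁V₁/(RT₁) = 495×27.8/(8.314×572) = 2.89 mol.
Isothermal: T stays 572 K; PV = const ⇒ V₂ = 102 L, P₂ = 135 kPa.
W = nRT ln(V₂/V₁) = 2.89×8.314×572×ln(3.68) = 17900 J.

17900 J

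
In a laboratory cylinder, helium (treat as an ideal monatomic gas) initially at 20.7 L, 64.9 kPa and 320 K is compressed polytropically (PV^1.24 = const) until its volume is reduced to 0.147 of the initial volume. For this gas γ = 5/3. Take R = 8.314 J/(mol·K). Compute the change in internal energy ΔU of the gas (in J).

1180 J

n = P₁V₁/(RT₁) = 64.9×20.7/(8.314×320) = 0.505 mol.
Polytropic n=1.24: T₂ = T₁(V₁/V₂)^(n−1) = 320×(6.80)^0.24 = 507 K; P₂ = P₁(V₁/V₂)^n = 699 kPa.
For an ideal gas ΔU = nCvΔT with Cv = (3/2)R = 12.5 J/(mol·K).
ΔU = 0.505×12.5×(507−320) = 1180 J.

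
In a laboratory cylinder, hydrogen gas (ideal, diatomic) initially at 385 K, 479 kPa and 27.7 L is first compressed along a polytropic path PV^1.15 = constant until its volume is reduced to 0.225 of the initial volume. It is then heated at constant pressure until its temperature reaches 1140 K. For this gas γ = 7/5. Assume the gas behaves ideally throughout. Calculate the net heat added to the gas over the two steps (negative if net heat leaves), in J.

65600 J

n = P₁V₁/(RT₁) = 479×27.7/(8.314×385) = 4.15 mol.
Step 1 — Polytropic n=1.15: T₂ = T₁(V₁/V₂)^(n−1) = 385×(4.44)^0.15 = 482 K; P₂ = P₁(V₁/V₂)^n = 2660 kPa.
W = (P₁V₁−P₂V₂)/(n−1) = (479×27.7−2660×6.23)/0.15 = -22200 J.
ΔU = nCvΔT = 4.15×20.8×(482−385) = 8320 J.
Q = ΔU + W = -13900 J.
State after step 1: P = 2660 kPa, V = 6.23 L, T = 482 K.
Step 2 — Isobaric: P stays 2660 kPa; V/T = const ⇒ T₂ = 1140 K, V₂ = 14.8 L.
W = PΔV = 2660×(14.8−6.23) kPa·L = 22700 J.
ΔU = nCvΔT = 4.15×20.8×(1140−482) = 56700 J.
Q = ΔU + W = nCpΔT = 79400 J.
Net over both steps: W = 512 J, Q = 65600 J, ΔU = 65000 J.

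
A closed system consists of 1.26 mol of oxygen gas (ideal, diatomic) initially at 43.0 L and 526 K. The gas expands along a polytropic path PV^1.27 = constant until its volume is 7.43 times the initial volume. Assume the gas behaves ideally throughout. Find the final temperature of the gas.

P₁ = nRT₁/V₁ = 1.26×8.314×526/43.0 = 128 kPa.
Polytropic n=1.27: T₂ = T₁(V₁/V₂)^(n−1) = 526×(0.135)^0.27 = 306 K; P₂ = P₁(V₁/V₂)^n = 10.0 kPa.

306 K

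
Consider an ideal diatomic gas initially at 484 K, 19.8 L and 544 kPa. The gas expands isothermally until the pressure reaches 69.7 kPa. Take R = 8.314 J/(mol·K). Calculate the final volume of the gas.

Isothermal: T stays 484 K; PV = const ⇒ V₂ = 155 L, P₂ = 69.7 kPa.

155 L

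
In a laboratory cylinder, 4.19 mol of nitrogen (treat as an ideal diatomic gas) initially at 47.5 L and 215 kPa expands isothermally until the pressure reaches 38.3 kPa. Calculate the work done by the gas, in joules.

17600 J

T₁ = P₁V₁/(nR) = 215×47.5/(4.19×8.314) = 293 K.
Isothermal: T stays 293 K; PV = const ⇒ V₂ = 267 L, P₂ = 38.3 kPa.
W = nRT ln(V₂/V₁) = 4.19×8.314×293×ln(5.61) = 17600 J.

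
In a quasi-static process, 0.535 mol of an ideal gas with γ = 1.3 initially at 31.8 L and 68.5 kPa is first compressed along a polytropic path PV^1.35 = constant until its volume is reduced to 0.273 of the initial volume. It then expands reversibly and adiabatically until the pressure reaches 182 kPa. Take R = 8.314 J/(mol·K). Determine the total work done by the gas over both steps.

T₁ = P₁V₁/(nR) = 68.5×31.8/(0.535×8.314) = 490 K.
Step 1 — Polytropic n=1.35: T₂ = T₁(V₁/V₂)^(n−1) = 490×(3.66)^0.35 = 771 K; P₂ = P₁(V₁/V₂)^n = 395 kPa.
W = (P₁V₁−P₂V₂)/(n−1) = (68.5×31.8−395×8.68)/0.35 = -3580 J.
ΔU = nCvΔT = 0.535×27.7×(771−490) = 4180 J.
Q = ΔU + W = 597 J.
State after step 1: P = 395 kPa, V = 8.68 L, T = 771 K.
Step 2 — Adiabatic: T₂/T₁ = (P₂/P₁)^((γ−1)/γ) ⇒ T₂ = 771×(0.460)^0.231 = 645 K; V₂ = 15.8 L.
ΔU = nCvΔT = 0.535×27.7×(645−771) = -1870 J.
Q = 0 for an adiabatic process, so W = −ΔU = 1870 J.
Net over both steps: W = -1710 J, Q = 597 J, ΔU = 2300 J.

-1710 J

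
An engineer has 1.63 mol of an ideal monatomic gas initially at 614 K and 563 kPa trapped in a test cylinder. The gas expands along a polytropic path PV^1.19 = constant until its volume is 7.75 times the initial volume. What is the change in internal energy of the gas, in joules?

V₁ = nRT₁/P₁ = 1.63×8.314×614/563 = 14.8 L.
Polytropic n=1.19: T₂ = T₁(V₁/V₂)^(n−1) = 614×(0.129)^0.19 = 416 K; P₂ = P₁(V₁/V₂)^n = 49.2 kPa.
For an ideal gas ΔU = nCvΔT with Cv = (3/2)R = 12.5 J/(mol·K).
ΔU = 1.63×12.5×(416−614) = -4020 J.

-4020 J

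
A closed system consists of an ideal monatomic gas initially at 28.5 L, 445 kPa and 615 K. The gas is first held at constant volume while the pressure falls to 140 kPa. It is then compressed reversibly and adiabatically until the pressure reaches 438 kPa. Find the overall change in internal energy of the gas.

-9580 J

n = P₁V₁/(RT₁) = 445×28.5/(8.314×615) = 2.48 mol.
Step 1 — Isochoric: V stays 28.5 L; P/T = const ⇒ T₂ = 193 K, P₂ = 140 kPa.
W = 0 (no volume change).
ΔU = nCvΔT = 2.48×12.5×(193−615) = -13000 J.
Q = ΔU = -13000 J.
State after step 1: P = 140 kPa, V = 28.5 L, T = 193 K.
Step 2 — Adiabatic: T₂/T₁ = (P₂/P₁)^((γ−1)/γ) ⇒ T₂ = 193×(3.13)^0.400 = 305 K; V₂ = 14.4 L.
ΔU = nCvΔT = 2.48×12.5×(305−193) = 3460 J.
Q = 0 for an adiabatic process, so W = −ΔU = -3460 J.
Net over both steps: W = -3460 J, Q = -13000 J, ΔU = -9580 J.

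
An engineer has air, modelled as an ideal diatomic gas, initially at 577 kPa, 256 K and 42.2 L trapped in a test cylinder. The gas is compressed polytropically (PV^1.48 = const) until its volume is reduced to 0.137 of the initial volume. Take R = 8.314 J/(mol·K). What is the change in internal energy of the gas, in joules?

97200 J

n = P₁V₁/(RT₁) = 577×42.2/(8.314×256) = 11.4 mol.
Polytropic n=1.48: T₂ = T₁(V₁/V₂)^(n−1) = 256×(7.30)^0.48 = 665 K; P₂ = P₁(V₁/V₂)^n = 10900 kPa.
For an ideal gas ΔU = nCvΔT with Cv = (5/2)R = 20.8 J/(mol·K).
ΔU = 11.4×20.8×(665−256) = 97200 J.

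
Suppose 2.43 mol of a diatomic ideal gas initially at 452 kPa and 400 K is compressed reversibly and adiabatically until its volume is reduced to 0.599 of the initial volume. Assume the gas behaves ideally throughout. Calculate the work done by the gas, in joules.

-4600 J

V₁ = nRT₁/P₁ = 2.43×8.314×400/452 = 17.9 L.
Adiabatic: TV^(γ−1) = const ⇒ T₂ = 400×(1.67)^0.400 = 491 K; PV^γ = const ⇒ P₂ = 926 kPa.
ΔU = nCvΔT = 2.43×20.8×(491−400) = 4600 J.
Q = 0 for an adiabatic process, so W = −ΔU = -4600 J.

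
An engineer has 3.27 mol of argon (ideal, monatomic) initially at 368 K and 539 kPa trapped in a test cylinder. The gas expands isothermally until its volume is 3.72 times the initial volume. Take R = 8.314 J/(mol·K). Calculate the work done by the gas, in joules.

V₁ = nRT₁/P₁ = 3.27×8.314×368/539 = 18.6 L.
Isothermal: T stays 368 K; PV = const ⇒ V₂ = 69.0 L, P₂ = 145 kPa.
W = nRT ln(V₂/V₁) = 3.27×8.314×368×ln(3.72) = 13100 J.

13100 J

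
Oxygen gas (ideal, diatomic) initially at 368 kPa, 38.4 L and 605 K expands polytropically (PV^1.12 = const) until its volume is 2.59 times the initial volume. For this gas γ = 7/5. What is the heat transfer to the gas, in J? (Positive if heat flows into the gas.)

8900 J

n = P₁V₁/(RT₁) = 368×38.4/(8.314×605) = 2.81 mol.
Polytropic n=1.12: T₂ = T₁(V₁/V₂)^(n−1) = 605×(0.386)^0.12 = 540 K; P₂ = P₁(V₁/V₂)^n = 127 kPa.
W = (P₁V₁−P₂V₂)/(n−1) = (368×38.4−127×99.5)/0.12 = 12700 J.
ΔU = nCvΔT = 2.81×20.8×(540−605) = -3810 J.
Q = ΔU + W = 8900 J.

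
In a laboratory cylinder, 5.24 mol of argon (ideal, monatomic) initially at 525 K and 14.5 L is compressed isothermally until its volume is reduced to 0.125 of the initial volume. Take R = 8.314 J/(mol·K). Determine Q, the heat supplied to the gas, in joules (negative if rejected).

-47600 J

P₁ = nRT₁/V₁ = 5.24×8.314×525/14.5 = 1580 kPa.
Isothermal: T stays 525 K; PV = const ⇒ V₂ = 1.81 L, P₂ = 12600 kPa.
ΔU = 0 (ideal gas, T constant).
W = nRT ln(V₂/V₁) = 5.24×8.314×525×ln(0.125) = -47600 J.
Q = ΔU + W = -47600 J.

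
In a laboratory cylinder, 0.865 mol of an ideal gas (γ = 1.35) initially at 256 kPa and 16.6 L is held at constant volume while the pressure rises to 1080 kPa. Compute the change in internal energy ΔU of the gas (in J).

39100 J

T₁ = P₁V₁/(nR) = 256×16.6/(0.865×8.314) = 591 K.
Isochoric: V stays 16.6 L; P/T = const ⇒ T₂ = 2490 K, P₂ = 1080 kPa.
For an ideal gas ΔU = nCvΔT with Cv = R/(γ−1) = 23.8 J/(mol·K).
ΔU = 0.865×23.8×(2490−591) = 39100 J.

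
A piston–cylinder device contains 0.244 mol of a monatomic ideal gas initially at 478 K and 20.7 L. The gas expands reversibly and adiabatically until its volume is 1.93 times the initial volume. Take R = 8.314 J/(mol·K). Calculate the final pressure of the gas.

P₁ = nRT₁/V₁ = 0.244×8.314×478/20.7 = 46.8 kPa.
Adiabatic: TV^(γ−1) = const ⇒ T₂ = 478×(0.518)^0.667 = 308 K; PV^γ = const ⇒ P₂ = 15.7 kPa.

15.7 kPa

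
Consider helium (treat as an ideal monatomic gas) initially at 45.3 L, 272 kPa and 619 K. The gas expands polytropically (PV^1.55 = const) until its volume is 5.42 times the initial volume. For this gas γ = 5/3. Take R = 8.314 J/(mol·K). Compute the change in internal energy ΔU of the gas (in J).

-11200 J

n = P₁V₁/(RT₁) = 272×45.3/(8.314×619) = 2.39 mol.
Polytropic n=1.55: T₂ = T₁(V₁/V₂)^(n−1) = 619×(0.185)^0.55 = 244 K; P₂ = P₁(V₁/V₂)^n = 19.8 kPa.
For an ideal gas ΔU = nCvΔT with Cv = (3/2)R = 12.5 J/(mol·K).
ΔU = 2.39×12.5×(244−619) = -11200 J.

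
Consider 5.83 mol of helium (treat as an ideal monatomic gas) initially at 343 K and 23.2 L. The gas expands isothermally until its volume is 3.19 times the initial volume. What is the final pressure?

225 kPa

P₁ = nRT₁/V₁ = 5.83×8.314×343/23.2 = 717 kPa.
Isothermal: T stays 343 K; PV = const ⇒ V₂ = 74.0 L, P₂ = 225 kPa.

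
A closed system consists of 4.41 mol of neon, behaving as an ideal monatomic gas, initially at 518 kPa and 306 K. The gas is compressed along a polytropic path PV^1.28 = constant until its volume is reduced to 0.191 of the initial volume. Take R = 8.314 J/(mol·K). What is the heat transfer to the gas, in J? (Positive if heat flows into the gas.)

-13700 J

V₁ = nRT₁/P₁ = 4.41×8.314×306/518 = 21.7 L.
Polytropic n=1.28: T₂ = T₁(V₁/V₂)^(n−1) = 306×(5.24)^0.28 = 486 K; P₂ = P₁(V₁/V₂)^n = 4310 kPa.
W = (P₁V₁−P₂V₂)/(n−1) = (518×21.7−4310×4.14)/0.28 = -23600 J.
ΔU = nCvΔT = 4.41×12.5×(486−306) = 9920 J.
Q = ΔU + W = -13700 J.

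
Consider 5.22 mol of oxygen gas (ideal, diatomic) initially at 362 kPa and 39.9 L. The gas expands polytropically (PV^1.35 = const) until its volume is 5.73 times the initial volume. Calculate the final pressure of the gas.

34.3 kPa

T₁ = P₁V₁/(nR) = 362×39.9/(5.22×8.314) = 333 K.
Polytropic n=1.35: T₂ = T₁(V₁/V₂)^(n−1) = 333×(0.175)^0.35 = 181 K; P₂ = P₁(V₁/V₂)^n = 34.3 kPa.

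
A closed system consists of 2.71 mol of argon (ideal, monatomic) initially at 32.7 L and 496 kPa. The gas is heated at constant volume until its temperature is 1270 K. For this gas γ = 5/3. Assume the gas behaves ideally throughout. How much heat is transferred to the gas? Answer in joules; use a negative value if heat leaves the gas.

18600 J

T₁ = P₁V₁/(nR) = 496×32.7/(2.71×8.314) = 720 K.
Isochoric: V stays 32.7 L; P/T = const ⇒ T₂ = 1270 K, P₂ = 875 kPa.
W = 0 (no volume change).
ΔU = nCvΔT = 2.71×12.5×(1270−720) = 18600 J.
Q = ΔU = 18600 J.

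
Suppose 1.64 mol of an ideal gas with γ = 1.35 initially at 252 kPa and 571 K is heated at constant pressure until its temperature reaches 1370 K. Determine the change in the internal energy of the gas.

31100 J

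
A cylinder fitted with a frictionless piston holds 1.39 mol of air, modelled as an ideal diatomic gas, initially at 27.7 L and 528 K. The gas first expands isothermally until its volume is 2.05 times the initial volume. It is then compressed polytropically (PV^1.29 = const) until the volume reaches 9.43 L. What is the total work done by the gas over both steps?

P₁ = nRT₁/V₁ = 1.39×8.314×528/27.7 = 220 kPa.
Step 1 — Isothermal: T stays 528 K; PV = const ⇒ V₂ = 56.8 L, P₂ = 107 kPa.
ΔU = 0 (ideal gas, T constant).
W = nRT ln(V₂/V₁) = 1.39×8.314×528×ln(2.05) = 4380 J.
Q = ΔU + W = 4380 J.
State after step 1: P = 107 kPa, V = 56.8 L, T = 528 K.
Step 2 — Polytropic n=1.29: T₂ = T₁(V₁/V₂)^(n−1) = 528×(6.02)^0.29 = 889 K; P₂ = P₁(V₁/V₂)^n = 1090 kPa.
W = (P₁V₁−P₂V₂)/(n−1) = (107×56.8−1090×9.43)/0.29 = -14400 J.
ΔU = nCvΔT = 1.39×20.8×(889−528) = 10400 J.
Q = ΔU + W = -3950 J.
Net over both steps: W = -9990 J, Q = 427 J, ΔU = 10400 J.

-9990 J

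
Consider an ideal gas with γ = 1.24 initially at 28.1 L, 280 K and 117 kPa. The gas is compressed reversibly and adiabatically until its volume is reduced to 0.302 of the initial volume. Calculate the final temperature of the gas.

Adiabatic: TV^(γ−1) = const ⇒ T₂ = 280×(3.31)^0.240 = 373 K; PV^γ = const ⇒ P₂ = 516 kPa.

373 K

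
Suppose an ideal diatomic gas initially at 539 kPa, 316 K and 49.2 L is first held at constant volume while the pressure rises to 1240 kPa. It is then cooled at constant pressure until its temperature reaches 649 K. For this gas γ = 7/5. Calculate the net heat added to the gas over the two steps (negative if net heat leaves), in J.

63300 J

n = P₁V₁/(RT₁) = 539×49.2/(8.314×316) = 10.1 mol.
Step 1 — Isochoric: V stays 49.2 L; P/T = const ⇒ T₂ = 727 K, P₂ = 1240 kPa.
W = 0 (no volume change).
ΔU = nCvΔT = 10.1×20.8×(727−316) = 86200 J.
Q = ΔU = 86200 J.
State after step 1: P = 1240 kPa, V = 49.2 L, T = 727 K.
Step 2 — Isobaric: P stays 1240 kPa; V/T = const ⇒ T₂ = 649 K, V₂ = 43.9 L.
W = PΔV = 1240×(43.9−49.2) kPa·L = -6540 J.
ΔU = nCvΔT = 10.1×20.8×(649−727) = -16400 J.
Q = ΔU + W = nCpΔT = -22900 J.
Net over both steps: W = -6540 J, Q = 63300 J, ΔU = 69900 J.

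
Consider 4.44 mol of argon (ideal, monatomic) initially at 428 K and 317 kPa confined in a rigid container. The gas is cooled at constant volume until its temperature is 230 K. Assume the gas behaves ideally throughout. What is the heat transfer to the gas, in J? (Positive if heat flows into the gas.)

V₁ = nRT₁/P₁ = 4.44×8.314×428/317 = 49.8 L.
Isochoric: V stays 49.8 L; P/T = const ⇒ T₂ = 230 K, P₂ = 170 kPa.
W = 0 (no volume change).
ΔU = nCvΔT = 4.44×12.5×(230−428) = -11000 J.
Q = ΔU = -11000 J.

-11000 J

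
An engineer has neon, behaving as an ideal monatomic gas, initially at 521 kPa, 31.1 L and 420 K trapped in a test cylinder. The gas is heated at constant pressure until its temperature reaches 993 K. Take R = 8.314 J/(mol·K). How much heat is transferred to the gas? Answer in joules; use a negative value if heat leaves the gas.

55300 J

n = P₁V₁/(RT₁) = 521×31.1/(8.314×420) = 4.64 mol.
Isobaric: P stays 521 kPa; V/T = const ⇒ T₂ = 993 K, V₂ = 73.5 L.
W = PΔV = 521×(73.5−31.1) kPa·L = 22100 J.
ΔU = nCvΔT = 4.64×12.5×(993−420) = 33200 J.
Q = ΔU + W = nCpΔT = 55300 J.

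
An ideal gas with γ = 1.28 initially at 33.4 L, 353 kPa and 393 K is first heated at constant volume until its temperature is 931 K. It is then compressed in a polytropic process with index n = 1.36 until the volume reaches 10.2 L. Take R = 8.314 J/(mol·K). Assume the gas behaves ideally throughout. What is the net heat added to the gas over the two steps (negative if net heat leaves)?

69500 J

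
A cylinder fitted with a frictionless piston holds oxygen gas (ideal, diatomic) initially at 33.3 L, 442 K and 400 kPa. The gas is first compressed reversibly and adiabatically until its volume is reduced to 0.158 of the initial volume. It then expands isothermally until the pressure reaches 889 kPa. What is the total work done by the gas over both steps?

n = P₁V₁/(RT₁) = 400×33.3/(8.314×442) = 3.62 mol.
Step 1 — Adiabatic: TV^(γ−1) = const ⇒ T₂ = 442×(6.33)^0.400 = 925 K; PV^γ = const ⇒ P₂ = 5300 kPa.
ΔU = nCvΔT = 3.62×20.8×(925−442) = 36400 J.
Q = 0 for an adiabatic process, so W = −ΔU = -36400 J.
State after step 1: P = 5300 kPa, V = 5.26 L, T = 925 K.
Step 2 — Isothermal: T stays 925 K; PV = const ⇒ V₂ = 31.3 L, P₂ = 889 kPa.
ΔU = 0 (ideal gas, T constant).
W = nRT ln(V₂/V₁) = 3.62×8.314×925×ln(5.96) = 49700 J.
Q = ΔU + W = 49700 J.
Net over both steps: W = 13400 J, Q = 49700 J, ΔU = 36400 J.

13400 J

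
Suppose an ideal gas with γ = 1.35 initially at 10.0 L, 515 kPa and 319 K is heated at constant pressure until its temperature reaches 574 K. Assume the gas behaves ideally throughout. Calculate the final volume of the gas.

18.0 L

Isobaric: P stays 515 kPa; V/T = const ⇒ T₂ = 574 K, V₂ = 18.0 L.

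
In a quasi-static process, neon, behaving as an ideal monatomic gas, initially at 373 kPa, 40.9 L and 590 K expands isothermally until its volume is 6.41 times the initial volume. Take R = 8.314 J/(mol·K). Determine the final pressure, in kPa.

Isothermal: T stays 590 K; PV = const ⇒ V₂ = 262 L, P₂ = 58.2 kPa.

58.2 kPa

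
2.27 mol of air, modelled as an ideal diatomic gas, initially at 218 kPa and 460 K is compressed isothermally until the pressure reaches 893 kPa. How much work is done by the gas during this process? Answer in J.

V₁ = nRT₁/P₁ = 2.27×8.314×460/218 = 39.8 L.
Isothermal: T stays 460 K; PV = const ⇒ V₂ = 9.72 L, P₂ = 893 kPa.
W = nRT ln(V₂/V₁) = 2.27×8.314×460×ln(0.244) = -12200 J.

-12200 J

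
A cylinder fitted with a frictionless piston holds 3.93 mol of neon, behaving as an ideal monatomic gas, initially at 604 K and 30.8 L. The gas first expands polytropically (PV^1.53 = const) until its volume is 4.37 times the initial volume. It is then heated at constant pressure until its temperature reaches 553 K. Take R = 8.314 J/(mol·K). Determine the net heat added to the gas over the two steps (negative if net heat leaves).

P₁ = nRT₁/V₁ = 3.93×8.314×604/30.8 = 641 kPa.
Step 1 — Polytropic n=1.53: T₂ = T₁(V₁/V₂)^(n−1) = 604×(0.229)^0.53 = 276 K; P₂ = P₁(V₁/V₂)^n = 67.1 kPa.
W = (P₁V₁−P₂V₂)/(n−1) = (641×30.8−67.1×135)/0.53 = 20200 J.
ΔU = nCvΔT = 3.93×12.5×(276−604) = -16100 J.
Q = ΔU + W = 4140 J.
State after step 1: P = 67.1 kPa, V = 135 L, T = 276 K.
Step 2 — Isobaric: P stays 67.1 kPa; V/T = const ⇒ T₂ = 553 K, V₂ = 269 L.
W = PΔV = 67.1×(269−135) kPa·L = 9040 J.
ΔU = nCvΔT = 3.93×12.5×(553−276) = 13600 J.
Q = ΔU + W = nCpΔT = 22600 J.
Net over both steps: W = 29200 J, Q = 26700 J, ΔU = -2500 J.

26700 J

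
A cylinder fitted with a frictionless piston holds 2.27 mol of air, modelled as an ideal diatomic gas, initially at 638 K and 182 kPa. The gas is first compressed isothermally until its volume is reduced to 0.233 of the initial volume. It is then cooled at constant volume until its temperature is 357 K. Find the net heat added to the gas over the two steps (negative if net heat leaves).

V₁ = nRT₁/P₁ = 2.27×8.314×638/182 = 66.2 L.
Step 1 — Isothermal: T stays 638 K; PV = const ⇒ V₂ = 15.4 L, P₂ = 781 kPa.
ΔU = 0 (ideal gas, T constant).
W = nRT ln(V₂/V₁) = 2.27×8.314×638×ln(0.233) = -17500 J.
Q = ΔU + W = -17500 J.
State after step 1: P = 781 kPa, V = 15.4 L, T = 638 K.
Step 2 — Isochoric: V stays 15.4 L; P/T = const ⇒ T₂ = 357 K, P₂ = 437 kPa.
W = 0 (no volume change).
ΔU = nCvΔT = 2.27×20.8×(357−638) = -13300 J.
Q = ΔU = -13300 J.
Net over both steps: W = -17500 J, Q = -30800 J, ΔU = -13300 J.

-30800 J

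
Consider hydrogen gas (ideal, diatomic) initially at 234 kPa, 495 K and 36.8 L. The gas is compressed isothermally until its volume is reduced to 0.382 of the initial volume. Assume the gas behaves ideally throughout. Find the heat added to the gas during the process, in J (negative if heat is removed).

-8290 J

n = P₁V₁/(RT₁) = 234×36.8/(8.314×495) = 2.09 mol.
Isothermal: T stays 495 K; PV = const ⇒ V₂ = 14.1 L, P₂ = 613 kPa.
ΔU = 0 (ideal gas, T constant).
W = nRT ln(V₂/V₁) = 2.09×8.314×495×ln(0.382) = -8290 J.
Q = ΔU + W = -8290 J.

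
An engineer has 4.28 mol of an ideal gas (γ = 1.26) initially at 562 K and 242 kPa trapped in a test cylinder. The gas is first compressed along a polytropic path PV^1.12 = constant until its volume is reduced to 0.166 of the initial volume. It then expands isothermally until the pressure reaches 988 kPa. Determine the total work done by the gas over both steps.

-25100 J

V₁ = nRT₁/P₁ = 4.28×8.314×562/242 = 82.6 L.
Step 1 — Polytropic n=1.12: T₂ = T₁(V₁/V₂)^(n−1) = 562×(6.02)^0.12 = 697 K; P₂ = P₁(V₁/V₂)^n = 1810 kPa.
W = (P₁V₁−P₂V₂)/(n−1) = (242×82.6−1810×13.7)/0.12 = -40100 J.
ΔU = nCvΔT = 4.28×32.0×(697−562) = 18500 J.
Q = ΔU + W = -21600 J.
State after step 1: P = 1810 kPa, V = 13.7 L, T = 697 K.
Step 2 — Isothermal: T stays 697 K; PV = const ⇒ V₂ = 25.1 L, P₂ = 988 kPa.
ΔU = 0 (ideal gas, T constant).
W = nRT ln(V₂/V₁) = 4.28×8.314×697×ln(1.83) = 15000 J.
Q = ΔU + W = 15000 J.
Net over both steps: W = -25100 J, Q = -6580 J, ΔU = 18500 J.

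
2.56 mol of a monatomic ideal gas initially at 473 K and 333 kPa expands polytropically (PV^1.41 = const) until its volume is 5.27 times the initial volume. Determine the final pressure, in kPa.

32.0 kPa

V₁ = nRT₁/P₁ = 2.56×8.314×473/333 = 30.2 L.
Polytropic n=1.41: T₂ = T₁(V₁/V₂)^(n−1) = 473×(0.190)^0.41 = 239 K; P₂ = P₁(V₁/V₂)^n = 32.0 kPa.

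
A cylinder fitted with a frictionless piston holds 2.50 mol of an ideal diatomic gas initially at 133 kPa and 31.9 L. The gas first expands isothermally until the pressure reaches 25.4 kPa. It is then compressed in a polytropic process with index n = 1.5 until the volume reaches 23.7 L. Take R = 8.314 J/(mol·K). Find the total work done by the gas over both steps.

-7020 J

T₁ = P₁V₁/(nR) = 133×31.9/(2.50×8.314) = 204 K.
Step 1 — Isothermal: T stays 204 K; PV = const ⇒ V₂ = 167 L, P₂ = 25.4 kPa.
ΔU = 0 (ideal gas, T constant).
W = nRT ln(V₂/V₁) = 2.50×8.314×204×ln(5.24) = 7020 J.
Q = ΔU + W = 7020 J.
State after step 1: P = 25.4 kPa, V = 167 L, T = 204 K.
Step 2 — Polytropic n=1.5: T₂ = T₁(V₁/V₂)^(n−1) = 204×(7.05)^0.50 = 542 K; P₂ = P₁(V₁/V₂)^n = 475 kPa.
W = (P₁V₁−P₂V₂)/(n−1) = (25.4×167−475×23.7)/0.50 = -14000 J.
ΔU = nCvΔT = 2.50×20.8×(542−204) = 17600 J.
Q = ΔU + W = 3510 J.
Net over both steps: W = -7020 J, Q = 10500 J, ΔU = 17600 J.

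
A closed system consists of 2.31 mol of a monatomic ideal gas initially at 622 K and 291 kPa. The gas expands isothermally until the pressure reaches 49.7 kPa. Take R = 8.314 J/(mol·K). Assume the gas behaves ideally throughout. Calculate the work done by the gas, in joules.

V₁ = nRT₁/P₁ = 2.31×8.314×622/291 = 41.1 L.
Isothermal: T stays 622 K; PV = const ⇒ V₂ = 240 L, P₂ = 49.7 kPa.
W = nRT ln(V₂/V₁) = 2.31×8.314×622×ln(5.86) = 21100 J.

21100 J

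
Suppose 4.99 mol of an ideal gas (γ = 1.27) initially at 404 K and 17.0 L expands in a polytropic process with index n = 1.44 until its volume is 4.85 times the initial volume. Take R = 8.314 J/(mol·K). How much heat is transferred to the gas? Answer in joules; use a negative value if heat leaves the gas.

P₁ = nRT₁/V₁ = 4.99×8.314×404/17.0 = 986 kPa.
Polytropic n=1.44: T₂ = T₁(V₁/V₂)^(n−1) = 404×(0.206)^0.44 = 202 K; P₂ = P₁(V₁/V₂)^n = 101 kPa.
W = (P₁V₁−P₂V₂)/(n−1) = (986×17.0−101×82.4)/0.44 = 19100 J.
ΔU = nCvΔT = 4.99×30.8×(202−404) = -31100 J.
Q = ΔU + W = -12000 J.

-12000 J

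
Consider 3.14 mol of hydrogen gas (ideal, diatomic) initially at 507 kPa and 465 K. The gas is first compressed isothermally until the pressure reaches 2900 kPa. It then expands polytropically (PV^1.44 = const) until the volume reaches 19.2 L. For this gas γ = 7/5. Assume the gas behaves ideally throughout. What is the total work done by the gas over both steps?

-7700 J

V₁ = nRT₁/P₁ = 3.14×8.314×465/507 = 23.9 L.
Step 1 — Isothermal: T stays 465 K; PV = const ⇒ V₂ = 4.19 L, P₂ = 2900 kPa.
ΔU = 0 (ideal gas, T constant).
W = nRT ln(V₂/V₁) = 3.14×8.314×465×ln(0.175) = -21200 J.
Q = ΔU + W = -21200 J.
State after step 1: P = 2900 kPa, V = 4.19 L, T = 465 K.
Step 2 — Polytropic n=1.44: T₂ = T₁(V₁/V₂)^(n−1) = 465×(0.218)^0.44 = 238 K; P₂ = P₁(V₁/V₂)^n = 323 kPa.
W = (P₁V₁−P₂V₂)/(n−1) = (2900×4.19−323×19.2)/0.44 = 13500 J.
ΔU = nCvΔT = 3.14×20.8×(238−465) = -14800 J.
Q = ΔU + W = -1350 J.
Net over both steps: W = -7700 J, Q = -22500 J, ΔU = -14800 J.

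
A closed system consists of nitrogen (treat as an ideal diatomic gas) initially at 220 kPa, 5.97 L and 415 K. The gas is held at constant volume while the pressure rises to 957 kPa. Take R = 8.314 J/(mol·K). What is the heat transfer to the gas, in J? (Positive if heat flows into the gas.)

n = P₁V₁/(RT₁) = 220×5.97/(8.314×415) = 0.381 mol.
Isochoric: V stays 5.97 L; P/T = const ⇒ T₂ = 1810 K, P₂ = 957 kPa.
W = 0 (no volume change).
ΔU = nCvΔT = 0.381×20.8×(1810−415) = 11000 J.
Q = ΔU = 11000 J.

11000 J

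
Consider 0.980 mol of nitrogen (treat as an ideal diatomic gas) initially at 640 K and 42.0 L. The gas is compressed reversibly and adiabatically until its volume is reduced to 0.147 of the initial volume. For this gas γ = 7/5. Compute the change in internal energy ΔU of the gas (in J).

P₁ = nRT₁/V₁ = 0.980×8.314×640/42.0 = 124 kPa.
Adiabatic: TV^(γ−1) = const ⇒ T₂ = 640×(6.80)^0.400 = 1380 K; PV^γ = const ⇒ P₂ = 1820 kPa.
For an ideal gas ΔU = nCvΔT with Cv = (5/2)R = 20.8 J/(mol·K).
ΔU = 0.980×20.8×(1380−640) = 15000 J.

15000 J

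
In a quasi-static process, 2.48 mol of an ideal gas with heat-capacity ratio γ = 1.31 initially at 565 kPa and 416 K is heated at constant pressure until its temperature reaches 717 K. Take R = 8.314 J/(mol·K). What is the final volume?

26.2 L

V₁ = nRT₁/P₁ = 2.48×8.314×416/565 = 15.2 L.
Isobaric: P stays 565 kPa; V/T = const ⇒ T₂ = 717 K, V₂ = 26.2 L.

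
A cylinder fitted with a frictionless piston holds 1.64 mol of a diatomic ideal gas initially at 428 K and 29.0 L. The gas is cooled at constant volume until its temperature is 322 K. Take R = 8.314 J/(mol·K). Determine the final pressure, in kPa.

P₁ = nRT₁/V₁ = 1.64×8.314×428/29.0 = 201 kPa.
Isochoric: V stays 29.0 L; P/T = const ⇒ T₂ = 322 K, P₂ = 151 kPa.

151 kPa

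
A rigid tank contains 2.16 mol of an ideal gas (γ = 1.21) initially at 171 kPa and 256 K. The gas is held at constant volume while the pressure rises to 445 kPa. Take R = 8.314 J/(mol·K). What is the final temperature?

V₁ = nRT₁/P₁ = 2.16×8.314×256/171 = 26.9 L.
Isochoric: V stays 26.9 L; P/T = const ⇒ T₂ = 666 K, P₂ = 445 kPa.

666 K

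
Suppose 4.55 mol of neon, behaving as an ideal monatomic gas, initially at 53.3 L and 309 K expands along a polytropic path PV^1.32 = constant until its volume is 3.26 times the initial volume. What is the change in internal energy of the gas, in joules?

-5520 J

P₁ = nRT₁/V₁ = 4.55×8.314×309/53.3 = 219 kPa.
Polytropic n=1.32: T₂ = T₁(V₁/V₂)^(n−1) = 309×(0.307)^0.32 = 212 K; P₂ = P₁(V₁/V₂)^n = 46.1 kPa.
For an ideal gas ΔU = nCvΔT with Cv = (3/2)R = 12.5 J/(mol·K).
ΔU = 4.55×12.5×(212−309) = -5520 J.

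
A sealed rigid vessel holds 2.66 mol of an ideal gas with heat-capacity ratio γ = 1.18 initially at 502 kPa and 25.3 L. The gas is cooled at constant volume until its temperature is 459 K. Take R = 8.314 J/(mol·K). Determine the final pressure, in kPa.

401 kPa

T₁ = P₁V₁/(nR) = 502×25.3/(2.66×8.314) = 574 K.
Isochoric: V stays 25.3 L; P/T = const ⇒ T₂ = 459 K, P₂ = 401 kPa.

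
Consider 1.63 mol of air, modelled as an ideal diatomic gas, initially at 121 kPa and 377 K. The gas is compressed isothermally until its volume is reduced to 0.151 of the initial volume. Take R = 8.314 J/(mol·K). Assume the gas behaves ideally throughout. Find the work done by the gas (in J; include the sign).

-9660 J

V₁ = nRT₁/P₁ = 1.63×8.314×377/121 = 42.2 L.
Isothermal: T stays 377 K; PV = const ⇒ V₂ = 6.38 L, P₂ = 801 kPa.
W = nRT ln(V₂/V₁) = 1.63×8.314×377×ln(0.151) = -9660 J.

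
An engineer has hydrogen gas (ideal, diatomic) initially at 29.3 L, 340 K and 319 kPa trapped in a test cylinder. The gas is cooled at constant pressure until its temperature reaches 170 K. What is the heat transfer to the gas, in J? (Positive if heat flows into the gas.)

n = P₁V₁/(RT₁) = 319×29.3/(8.314×340) = 3.31 mol.
Isobaric: P stays 319 kPa; V/T = const ⇒ T₂ = 170 K, V₂ = 14.7 L.
W = PΔV = 319×(14.7−29.3) kPa·L = -4670 J.
ΔU = nCvΔT = 3.31×20.8×(170−340) = -11700 J.
Q = ΔU + W = nCpΔT = -16400 J.

-16400 J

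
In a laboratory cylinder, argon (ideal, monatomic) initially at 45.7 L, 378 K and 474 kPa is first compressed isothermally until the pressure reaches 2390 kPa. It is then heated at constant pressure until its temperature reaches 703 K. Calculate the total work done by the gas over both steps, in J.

n = P₁V₁/(RT₁) = 474×45.7/(8.314×378) = 6.89 mol.
Step 1 — Isothermal: T stays 378 K; PV = const ⇒ V₂ = 9.06 L, P₂ = 2390 kPa.
ΔU = 0 (ideal gas, T constant).
W = nRT ln(V₂/V₁) = 6.89×8.314×378×ln(0.198) = -35000 J.
Q = ΔU + W = -35000 J.
State after step 1: P = 2390 kPa, V = 9.06 L, T = 378 K.
Step 2 — Isobaric: P stays 2390 kPa; V/T = const ⇒ T₂ = 703 K, V₂ = 16.9 L.
W = PΔV = 2390×(16.9−9.06) kPa·L = 18600 J.
ΔU = nCvΔT = 6.89×12.5×(703−378) = 27900 J.
Q = ΔU + W = nCpΔT = 46600 J.
Net over both steps: W = -16400 J, Q = 11500 J, ΔU = 27900 J.

-16400 J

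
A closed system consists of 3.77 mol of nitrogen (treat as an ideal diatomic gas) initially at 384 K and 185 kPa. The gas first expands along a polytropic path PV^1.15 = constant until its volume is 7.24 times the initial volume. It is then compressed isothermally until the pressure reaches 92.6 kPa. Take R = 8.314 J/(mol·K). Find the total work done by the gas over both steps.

V₁ = nRT₁/P₁ = 3.77×8.314×384/185 = 65.1 L.
Step 1 — Polytropic n=1.15: T₂ = T₁(V₁/V₂)^(n−1) = 384×(0.138)^0.15 = 285 K; P₂ = P₁(V₁/V₂)^n = 19.0 kPa.
W = (P₁V₁−P₂V₂)/(n−1) = (185×65.1−19.0×471)/0.15 = 20600 J.
ΔU = nCvΔT = 3.77×20.8×(285−384) = -7730 J.
Q = ΔU + W = 12900 J.
State after step 1: P = 19.0 kPa, V = 471 L, T = 285 K.
Step 2 — Isothermal: T stays 285 K; PV = const ⇒ V₂ = 96.6 L, P₂ = 92.6 kPa.
ΔU = 0 (ideal gas, T constant).
W = nRT ln(V₂/V₁) = 3.77×8.314×285×ln(0.205) = -14200 J.
Q = ΔU + W = -14200 J.
Net over both steps: W = 6440 J, Q = -1290 J, ΔU = -7730 J.

6440 J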